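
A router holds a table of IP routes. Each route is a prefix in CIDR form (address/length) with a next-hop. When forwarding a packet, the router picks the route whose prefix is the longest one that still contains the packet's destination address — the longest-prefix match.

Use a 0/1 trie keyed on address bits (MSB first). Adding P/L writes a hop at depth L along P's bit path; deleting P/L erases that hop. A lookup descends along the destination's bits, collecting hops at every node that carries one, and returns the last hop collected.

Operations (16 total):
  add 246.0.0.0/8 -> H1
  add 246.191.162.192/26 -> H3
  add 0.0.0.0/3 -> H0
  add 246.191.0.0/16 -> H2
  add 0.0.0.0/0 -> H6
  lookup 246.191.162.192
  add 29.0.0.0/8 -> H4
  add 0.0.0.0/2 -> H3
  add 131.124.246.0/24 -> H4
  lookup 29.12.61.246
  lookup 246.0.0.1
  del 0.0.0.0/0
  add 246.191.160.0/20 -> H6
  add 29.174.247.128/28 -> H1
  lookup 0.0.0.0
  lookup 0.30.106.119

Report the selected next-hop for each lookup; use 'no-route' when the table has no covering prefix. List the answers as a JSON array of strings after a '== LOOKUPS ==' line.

Apply in order:
  + 246.0.0.0/8 (H1) depth=8
  + 246.191.162.192/26 (H3) depth=26
  + 0.0.0.0/3 (H0) depth=3
  + 246.191.0.0/16 (H2) depth=16
  + 0.0.0.0/0 (H6) depth=0
  lookup 246.191.162.192: bits 11110110101111111010001011 walk d0:H6→d1:-→d2:-→d3:-→d4:-→d5:-→d6:-→d7:-→d8:H1→d9:-→d10:-→d11:-→d12:-→d13:-→d14:-→d15:-→d16:H2→d17:-→d18:-→d19:-→d20:-→d21:-→d22:-→d23:-→d24:-→d25:-→d26:H3 -> H3
  + 29.0.0.0/8 (H4) depth=8
  + 0.0.0.0/2 (H3) depth=2
  + 131.124.246.0/24 (H4) depth=24
  lookup 29.12.61.246: bits 00011101 walk d0:H6→d1:-→d2:H3→d3:H0→d4:-→d5:-→d6:-→d7:-→d8:H4 -> H4
  lookup 246.0.0.1: bits 11110110 walk d0:H6→d1:-→d2:-→d3:-→d4:-→d5:-→d6:-→d7:-→d8:H1 -> H1
  - 0.0.0.0/0 clear@0
  + 246.191.160.0/20 (H6) depth=20
  + 29.174.247.128/28 (H1) depth=28
  lookup 0.0.0.0: bits 000 walk d0:-→d1:-→d2:H3→d3:H0 -> H0
  lookup 0.30.106.119: bits 000 walk d0:-→d1:-→d2:H3→d3:H0 -> H0

== LOOKUPS ==
["H3","H4","H1","H0","H0"]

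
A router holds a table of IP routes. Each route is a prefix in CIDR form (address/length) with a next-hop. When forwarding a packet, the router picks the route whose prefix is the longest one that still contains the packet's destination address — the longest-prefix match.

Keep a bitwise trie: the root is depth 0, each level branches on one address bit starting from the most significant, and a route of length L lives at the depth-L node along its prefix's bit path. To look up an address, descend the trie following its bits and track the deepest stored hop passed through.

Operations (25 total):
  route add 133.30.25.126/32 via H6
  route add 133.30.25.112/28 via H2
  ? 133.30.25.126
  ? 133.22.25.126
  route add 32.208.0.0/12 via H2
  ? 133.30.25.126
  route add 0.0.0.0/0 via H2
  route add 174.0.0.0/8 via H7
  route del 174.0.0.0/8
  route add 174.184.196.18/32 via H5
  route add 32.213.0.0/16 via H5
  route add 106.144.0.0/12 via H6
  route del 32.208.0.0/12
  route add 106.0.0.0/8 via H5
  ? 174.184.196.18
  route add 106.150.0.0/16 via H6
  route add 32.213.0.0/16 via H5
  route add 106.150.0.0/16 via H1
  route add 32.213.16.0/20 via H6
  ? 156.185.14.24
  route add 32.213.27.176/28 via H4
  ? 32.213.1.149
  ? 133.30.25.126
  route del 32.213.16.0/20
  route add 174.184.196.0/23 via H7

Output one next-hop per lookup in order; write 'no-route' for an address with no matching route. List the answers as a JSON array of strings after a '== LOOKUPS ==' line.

Process each operation:
  add 133.30.25.126/32 -> H6 at depth 32
  add 133.30.25.112/28 -> H2 at depth 28
  ? 133.30.25.126  path d0:-→d1:-→d2:-→d3:-→d4:-→d5:-→d6:-→d7:-→d8:-→d9:-→d10:-→d11:-→d12:-→d13:-→d14:-→d15:-→d16:-→d17:-→d18:-→d19:-→d20:-→d21:-→d22:-→d23:-→d24:-→d25:-→d26:-→d27:-→d28:H2→d29:-→d30:-→d31:-→d32:H6  best=H6
  ? 133.22.25.126  path d0:-→d1:-→d2:-→d3:-→d4:-→d5:-→d6:-→d7:-→d8:-→d9:-→d10:-→d11:-→d12:-  best=no-route
  add 32.208.0.0/12 -> H2 at depth 12
  ? 133.30.25.126  path d0:-→d1:-→d2:-→d3:-→d4:-→d5:-→d6:-→d7:-→d8:-→d9:-→d10:-→d11:-→d12:-→d13:-→d14:-→d15:-→d16:-→d17:-→d18:-→d19:-→d20:-→d21:-→d22:-→d23:-→d24:-→d25:-→d26:-→d27:-→d28:H2→d29:-→d30:-→d31:-→d32:H6  best=H6
  add 0.0.0.0/0 -> H2 at depth 0
  add 174.0.0.0/8 -> H7 at depth 8
  - 174.0.0.0/8 clear@8
  add 174.184.196.18/32 -> H5 at depth 32
  add 32.213.0.0/16 -> H5 at depth 16
  add 106.144.0.0/12 -> H6 at depth 12
  - 32.208.0.0/12 clear@12
  add 106.0.0.0/8 -> H5 at depth 8
  ? 174.184.196.18  path d0:H2→d1:-→d2:-→d3:-→d4:-→d5:-→d6:-→d7:-→d8:-→d9:-→d10:-→d11:-→d12:-→d13:-→d14:-→d15:-→d16:-→d17:-→d18:-→d19:-→d20:-→d21:-→d22:-→d23:-→d24:-→d25:-→d26:-→d27:-→d28:-→d29:-→d30:-→d31:-→d32:H5  best=H5
  add 106.150.0.0/16 -> H6 at depth 16
  add 32.213.0.0/16 -> H5 at depth 16
  add 106.150.0.0/16 -> H1 at depth 16
  add 32.213.16.0/20 -> H6 at depth 20
  ? 156.185.14.24  path d0:H2→d1:-→d2:-→d3:-  best=H2
  add 32.213.27.176/28 -> H4 at depth 28
  ? 32.213.1.149  path d0:H2→d1:-→d2:-→d3:-→d4:-→d5:-→d6:-→d7:-→d8:-→d9:-→d10:-→d11:-→d12:-→d13:-→d14:-→d15:-→d16:H5→d17:-→d18:-→d19:-  best=H5
  ? 133.30.25.126  path d0:H2→d1:-→d2:-→d3:-→d4:-→d5:-→d6:-→d7:-→d8:-→d9:-→d10:-→d11:-→d12:-→d13:-→d14:-→d15:-→d16:-→d17:-→d18:-→d19:-→d20:-→d21:-→d22:-→d23:-→d24:-→d25:-→d26:-→d27:-→d28:H2→d29:-→d30:-→d31:-→d32:H6  best=H6
  - 32.213.16.0/20 clear@20
  add 174.184.196.0/23 -> H7 at depth 23

== LOOKUPS ==
["H6","no-route","H6","H5","H2","H5","H6"]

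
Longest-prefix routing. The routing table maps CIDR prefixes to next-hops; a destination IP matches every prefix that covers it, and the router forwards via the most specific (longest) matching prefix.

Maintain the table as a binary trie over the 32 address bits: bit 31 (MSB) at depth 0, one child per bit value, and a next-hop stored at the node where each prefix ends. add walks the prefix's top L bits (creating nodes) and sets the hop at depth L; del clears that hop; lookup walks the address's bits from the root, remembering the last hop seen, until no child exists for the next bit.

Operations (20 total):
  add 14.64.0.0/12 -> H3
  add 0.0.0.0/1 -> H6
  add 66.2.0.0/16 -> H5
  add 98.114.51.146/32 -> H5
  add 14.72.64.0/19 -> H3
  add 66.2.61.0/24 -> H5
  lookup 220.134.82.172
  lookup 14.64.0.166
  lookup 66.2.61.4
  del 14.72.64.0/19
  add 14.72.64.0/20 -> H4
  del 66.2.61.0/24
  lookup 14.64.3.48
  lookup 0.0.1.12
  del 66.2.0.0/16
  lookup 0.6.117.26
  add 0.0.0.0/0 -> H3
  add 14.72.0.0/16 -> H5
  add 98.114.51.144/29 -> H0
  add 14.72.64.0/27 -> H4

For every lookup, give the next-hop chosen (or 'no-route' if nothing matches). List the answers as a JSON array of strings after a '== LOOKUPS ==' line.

Apply in order:
  + 14.64.0.0/12 (H3) depth=12
  + 0.0.0.0/1 (H6) depth=1
  + 66.2.0.0/16 (H5) depth=16
  + 98.114.51.146/32 (H5) depth=32
  + 14.72.64.0/19 (H3) depth=19
  + 66.2.61.0/24 (H5) depth=24
  ? 220.134.82.172  path d0:-  best=no-route
  ? 14.64.0.166  path d0:-→d1:H6→d2:-→d3:-→d4:-→d5:-→d6:-→d7:-→d8:-→d9:-→d10:-→d11:-→d12:H3  best=H3
  ? 66.2.61.4  path d0:-→d1:H6→d2:-→d3:-→d4:-→d5:-→d6:-→d7:-→d8:-→d9:-→d10:-→d11:-→d12:-→d13:-→d14:-→d15:-→d16:H5→d17:-→d18:-→d19:-→d20:-→d21:-→d22:-→d23:-→d24:H5  best=H5
  - 14.72.64.0/19 clear@19
  + 14.72.64.0/20 (H4) depth=20
  - 66.2.61.0/24 clear@24
  ? 14.64.3.48  path d0:-→d1:H6→d2:-→d3:-→d4:-→d5:-→d6:-→d7:-→d8:-→d9:-→d10:-→d11:-→d12:H3  best=H3
  ? 0.0.1.12  path d0:-→d1:H6→d2:-→d3:-→d4:-  best=H6
  - 66.2.0.0/16 clear@16
  ? 0.6.117.26  path d0:-→d1:H6→d2:-→d3:-→d4:-  best=H6
  + 0.0.0.0/0 (H3) depth=0
  + 14.72.0.0/16 (H5) depth=16
  + 98.114.51.144/29 (H0) depth=29
  + 14.72.64.0/27 (H4) depth=27

== LOOKUPS ==
["no-route","H3","H5","H3","H6","H6"]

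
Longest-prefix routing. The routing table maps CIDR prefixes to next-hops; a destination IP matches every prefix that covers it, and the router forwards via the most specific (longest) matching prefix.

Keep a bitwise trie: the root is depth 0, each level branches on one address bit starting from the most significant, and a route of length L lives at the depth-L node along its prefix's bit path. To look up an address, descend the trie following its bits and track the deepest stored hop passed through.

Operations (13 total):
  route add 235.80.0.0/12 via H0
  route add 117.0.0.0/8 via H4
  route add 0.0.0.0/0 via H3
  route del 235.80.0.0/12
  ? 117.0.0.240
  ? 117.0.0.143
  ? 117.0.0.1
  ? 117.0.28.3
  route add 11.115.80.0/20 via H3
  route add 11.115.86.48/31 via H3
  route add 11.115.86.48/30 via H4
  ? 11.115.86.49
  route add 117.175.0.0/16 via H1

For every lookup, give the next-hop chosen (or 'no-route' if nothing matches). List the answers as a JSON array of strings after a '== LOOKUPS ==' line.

Trace:
  add 235.80.0.0/12 -> H0 at depth 12
  add 117.0.0.0/8 -> H4 at depth 8
  add 0.0.0.0/0 -> H3 at depth 0
  - 235.80.0.0/12 clear@12
  lookup 117.0.0.240: bits 01110101 walk d0:H3→d1:-→d2:-→d3:-→d4:-→d5:-→d6:-→d7:-→d8:H4 -> H4
  lookup 117.0.0.143: bits 01110101 walk d0:H3→d1:-→d2:-→d3:-→d4:-→d5:-→d6:-→d7:-→d8:H4 -> H4
  lookup 117.0.0.1: bits 01110101 walk d0:H3→d1:-→d2:-→d3:-→d4:-→d5:-→d6:-→d7:-→d8:H4 -> H4
  lookup 117.0.28.3: bits 01110101 walk d0:H3→d1:-→d2:-→d3:-→d4:-→d5:-→d6:-→d7:-→d8:H4 -> H4
  add 11.115.80.0/20 -> H3 at depth 20
  add 11.115.86.48/31 -> H3 at depth 31
  add 11.115.86.48/30 -> H4 at depth 30
  lookup 11.115.86.49: bits 0000101101110011010101100011000 walk d0:H3→d1:-→d2:-→d3:-→d4:-→d5:-→d6:-→d7:-→d8:-→d9:-→d10:-→d11:-→d12:-→d13:-→d14:-→d15:-→d16:-→d17:-→d18:-→d19:-→d20:H3→d21:-→d22:-→d23:-→d24:-→d25:-→d26:-→d27:-→d28:-→d29:-→d30:H4→d31:H3 -> H3
  add 117.175.0.0/16 -> H1 at depth 16

== LOOKUPS ==
["H4","H4","H4","H4","H3"]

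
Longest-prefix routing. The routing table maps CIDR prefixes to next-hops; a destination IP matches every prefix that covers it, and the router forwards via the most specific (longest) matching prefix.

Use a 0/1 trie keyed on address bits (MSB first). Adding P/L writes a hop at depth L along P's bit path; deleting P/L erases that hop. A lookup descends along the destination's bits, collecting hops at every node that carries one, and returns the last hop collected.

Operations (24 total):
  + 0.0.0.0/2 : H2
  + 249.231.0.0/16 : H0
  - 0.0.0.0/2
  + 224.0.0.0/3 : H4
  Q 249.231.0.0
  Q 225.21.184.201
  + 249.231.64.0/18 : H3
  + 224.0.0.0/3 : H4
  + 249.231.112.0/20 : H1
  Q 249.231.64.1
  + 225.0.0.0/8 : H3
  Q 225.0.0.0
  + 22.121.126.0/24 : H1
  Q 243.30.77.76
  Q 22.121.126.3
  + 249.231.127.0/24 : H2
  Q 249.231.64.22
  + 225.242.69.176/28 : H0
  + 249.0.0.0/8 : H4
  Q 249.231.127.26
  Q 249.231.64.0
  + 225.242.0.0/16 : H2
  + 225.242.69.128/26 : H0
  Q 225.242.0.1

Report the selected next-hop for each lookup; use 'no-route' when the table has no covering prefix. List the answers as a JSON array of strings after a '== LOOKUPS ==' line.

Trace:
  add 0.0.0.0/2 -> H2 at depth 2
  add 249.231.0.0/16 -> H0 at depth 16
  del 0.0.0.0/2 (clear depth 2)
  add 224.0.0.0/3 -> H4 at depth 3
  ? 249.231.0.0  path d0:-→d1:-→d2:-→d3:H4→d4:-→d5:-→d6:-→d7:-→d8:-→d9:-→d10:-→d11:-→d12:-→d13:-→d14:-→d15:-→d16:H0  best=H0
  ? 225.21.184.201  path d0:-→d1:-→d2:-→d3:H4  best=H4
  add 249.231.64.0/18 -> H3 at depth 18
  add 224.0.0.0/3 -> H4 at depth 3
  add 249.231.112.0/20 -> H1 at depth 20
  ? 249.231.64.1  path d0:-→d1:-→d2:-→d3:H4→d4:-→d5:-→d6:-→d7:-→d8:-→d9:-→d10:-→d11:-→d12:-→d13:-→d14:-→d15:-→d16:H0→d17:-→d18:H3  best=H3
  add 225.0.0.0/8 -> H3 at depth 8
  ? 225.0.0.0  path d0:-→d1:-→d2:-→d3:H4→d4:-→d5:-→d6:-→d7:-→d8:H3  best=H3
  add 22.121.126.0/24 -> H1 at depth 24
  ? 243.30.77.76  path d0:-→d1:-→d2:-→d3:H4→d4:-  best=H4
  ? 22.121.126.3  path d0:-→d1:-→d2:-→d3:-→d4:-→d5:-→d6:-→d7:-→d8:-→d9:-→d10:-→d11:-→d12:-→d13:-→d14:-→d15:-→d16:-→d17:-→d18:-→d19:-→d20:-→d21:-→d22:-→d23:-→d24:H1  best=H1
  add 249.231.127.0/24 -> H2 at depth 24
  ? 249.231.64.22  path d0:-→d1:-→d2:-→d3:H4→d4:-→d5:-→d6:-→d7:-→d8:-→d9:-→d10:-→d11:-→d12:-→d13:-→d14:-→d15:-→d16:H0→d17:-→d18:H3  best=H3
  add 225.242.69.176/28 -> H0 at depth 28
  add 249.0.0.0/8 -> H4 at depth 8
  ? 249.231.127.26  path d0:-→d1:-→d2:-→d3:H4→d4:-→d5:-→d6:-→d7:-→d8:H4→d9:-→d10:-→d11:-→d12:-→d13:-→d14:-→d15:-→d16:H0→d17:-→d18:H3→d19:-→d20:H1→d21:-→d22:-→d23:-→d24:H2  best=H2
  ? 249.231.64.0  path d0:-→d1:-→d2:-→d3:H4→d4:-→d5:-→d6:-→d7:-→d8:H4→d9:-→d10:-→d11:-→d12:-→d13:-→d14:-→d15:-→d16:H0→d17:-→d18:H3  best=H3
  add 225.242.0.0/16 -> H2 at depth 16
  add 225.242.69.128/26 -> H0 at depth 26
  ? 225.242.0.1  path d0:-→d1:-→d2:-→d3:H4→d4:-→d5:-→d6:-→d7:-→d8:H3→d9:-→d10:-→d11:-→d12:-→d13:-→d14:-→d15:-→d16:H2→d17:-  best=H2

== LOOKUPS ==
["H0","H4","H3","H3","H4","H1","H3","H2","H3","H2"]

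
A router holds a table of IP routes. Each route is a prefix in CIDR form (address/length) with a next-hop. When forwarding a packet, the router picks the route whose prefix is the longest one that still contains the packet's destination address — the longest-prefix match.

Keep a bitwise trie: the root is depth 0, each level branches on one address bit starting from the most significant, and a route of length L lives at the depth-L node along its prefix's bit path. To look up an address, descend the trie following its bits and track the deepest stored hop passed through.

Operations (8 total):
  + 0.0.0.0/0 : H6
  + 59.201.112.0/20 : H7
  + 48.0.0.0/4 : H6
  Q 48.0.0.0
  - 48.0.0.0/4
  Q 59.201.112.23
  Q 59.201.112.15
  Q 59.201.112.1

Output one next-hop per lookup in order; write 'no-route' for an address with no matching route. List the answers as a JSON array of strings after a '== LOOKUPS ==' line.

Process each operation:
  + 0.0.0.0/0 (H6) depth=0
  + 59.201.112.0/20 (H7) depth=20
  + 48.0.0.0/4 (H6) depth=4
  Q 48.0.0.0: descend 0011 ; hops seen [H6,H6] ; pick H6
  - 48.0.0.0/4 clear@4
  Q 59.201.112.23: descend 00111011110010010111 ; hops seen [H6,H7] ; pick H7
  Q 59.201.112.15: descend 00111011110010010111 ; hops seen [H6,H7] ; pick H7
  Q 59.201.112.1: descend 00111011110010010111 ; hops seen [H6,H7] ; pick H7

== LOOKUPS ==
["H6","H7","H7","H7"]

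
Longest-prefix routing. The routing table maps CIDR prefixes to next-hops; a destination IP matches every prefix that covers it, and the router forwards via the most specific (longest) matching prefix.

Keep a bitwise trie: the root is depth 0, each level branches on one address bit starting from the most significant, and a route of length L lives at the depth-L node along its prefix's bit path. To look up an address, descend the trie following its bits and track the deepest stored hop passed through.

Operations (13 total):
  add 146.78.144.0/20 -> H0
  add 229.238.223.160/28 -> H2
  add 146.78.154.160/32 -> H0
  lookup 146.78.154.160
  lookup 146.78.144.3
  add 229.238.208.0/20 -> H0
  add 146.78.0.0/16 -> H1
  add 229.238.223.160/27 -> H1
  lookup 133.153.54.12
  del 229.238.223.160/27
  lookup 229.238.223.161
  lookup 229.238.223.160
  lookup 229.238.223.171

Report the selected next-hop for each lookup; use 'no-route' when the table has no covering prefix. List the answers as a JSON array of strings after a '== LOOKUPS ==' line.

Process each operation:
  add 146.78.144.0/20 -> H0 at depth 20
  add 229.238.223.160/28 -> H2 at depth 28
  add 146.78.154.160/32 -> H0 at depth 32
  Q 146.78.154.160: descend 10010010010011101001101010100000 ; hops seen [H0,H0] ; pick H0
  Q 146.78.144.3: descend 10010010010011101001 ; hops seen [H0] ; pick H0
  add 229.238.208.0/20 -> H0 at depth 20
  add 146.78.0.0/16 -> H1 at depth 16
  add 229.238.223.160/27 -> H1 at depth 27
  Q 133.153.54.12: descend 100 ; hops seen [∅] ; pick no-route
  del 229.238.223.160/27 (clear depth 27)
  Q 229.238.223.161: descend 1110010111101110110111111010 ; hops seen [H0,H2] ; pick H2
  Q 229.238.223.160: descend 1110010111101110110111111010 ; hops seen [H0,H2] ; pick H2
  Q 229.238.223.171: descend 1110010111101110110111111010 ; hops seen [H0,H2] ; pick H2

== LOOKUPS ==
["H0","H0","no-route","H2","H2","H2"]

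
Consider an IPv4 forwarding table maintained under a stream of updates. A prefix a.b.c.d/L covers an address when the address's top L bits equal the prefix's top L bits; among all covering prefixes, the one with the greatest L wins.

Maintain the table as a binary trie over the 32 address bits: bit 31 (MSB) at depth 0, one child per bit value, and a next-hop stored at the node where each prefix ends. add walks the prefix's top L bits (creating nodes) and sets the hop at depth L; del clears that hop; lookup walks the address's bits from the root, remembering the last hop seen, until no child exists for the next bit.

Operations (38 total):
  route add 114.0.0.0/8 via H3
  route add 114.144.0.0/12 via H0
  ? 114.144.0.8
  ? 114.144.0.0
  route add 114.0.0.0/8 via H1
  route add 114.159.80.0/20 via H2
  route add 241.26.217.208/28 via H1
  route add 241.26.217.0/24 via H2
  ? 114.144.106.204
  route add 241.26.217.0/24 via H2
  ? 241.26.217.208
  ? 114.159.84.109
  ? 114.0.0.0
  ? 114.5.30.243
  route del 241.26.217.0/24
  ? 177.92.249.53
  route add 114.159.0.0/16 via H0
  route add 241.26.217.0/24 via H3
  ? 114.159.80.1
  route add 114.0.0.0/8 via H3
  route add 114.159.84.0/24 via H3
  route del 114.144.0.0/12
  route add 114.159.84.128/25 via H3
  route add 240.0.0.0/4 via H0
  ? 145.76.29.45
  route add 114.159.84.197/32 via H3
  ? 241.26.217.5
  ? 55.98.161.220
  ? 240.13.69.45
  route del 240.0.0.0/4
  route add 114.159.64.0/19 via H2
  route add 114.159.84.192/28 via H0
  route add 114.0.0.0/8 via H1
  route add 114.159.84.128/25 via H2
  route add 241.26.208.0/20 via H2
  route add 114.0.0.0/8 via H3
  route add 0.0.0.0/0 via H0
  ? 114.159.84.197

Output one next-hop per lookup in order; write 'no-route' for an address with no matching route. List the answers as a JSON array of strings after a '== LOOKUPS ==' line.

Process each operation:
  + 114.0.0.0/8 (H3) depth=8
  + 114.144.0.0/12 (H0) depth=12
  ? 114.144.0.8  path d0:-→d1:-→d2:-→d3:-→d4:-→d5:-→d6:-→d7:-→d8:H3→d9:-→d10:-→d11:-→d12:H0  best=H0
  ? 114.144.0.0  path d0:-→d1:-→d2:-→d3:-→d4:-→d5:-→d6:-→d7:-→d8:H3→d9:-→d10:-→d11:-→d12:H0  best=H0
  + 114.0.0.0/8 (H1) depth=8
  + 114.159.80.0/20 (H2) depth=20
  + 241.26.217.208/28 (H1) depth=28
  + 241.26.217.0/24 (H2) depth=24
  ? 114.144.106.204  path d0:-→d1:-→d2:-→d3:-→d4:-→d5:-→d6:-→d7:-→d8:H1→d9:-→d10:-→d11:-→d12:H0  best=H0
  + 241.26.217.0/24 (H2) depth=24
  ? 241.26.217.208  path d0:-→d1:-→d2:-→d3:-→d4:-→d5:-→d6:-→d7:-→d8:-→d9:-→d10:-→d11:-→d12:-→d13:-→d14:-→d15:-→d16:-→d17:-→d18:-→d19:-→d20:-→d21:-→d22:-→d23:-→d24:H2→d25:-→d26:-→d27:-→d28:H1  best=H1
  ? 114.159.84.109  path d0:-→d1:-→d2:-→d3:-→d4:-→d5:-→d6:-→d7:-→d8:H1→d9:-→d10:-→d11:-→d12:H0→d13:-→d14:-→d15:-→d16:-→d17:-→d18:-→d19:-→d20:H2  best=H2
  ? 114.0.0.0  path d0:-→d1:-→d2:-→d3:-→d4:-→d5:-→d6:-→d7:-→d8:H1  best=H1
  ? 114.5.30.243  path d0:-→d1:-→d2:-→d3:-→d4:-→d5:-→d6:-→d7:-→d8:H1  best=H1
  del 241.26.217.0/24 (clear depth 24)
  ? 177.92.249.53  path d0:-→d1:-  best=no-route
  + 114.159.0.0/16 (H0) depth=16
  + 241.26.217.0/24 (H3) depth=24
  ? 114.159.80.1  path d0:-→d1:-→d2:-→d3:-→d4:-→d5:-→d6:-→d7:-→d8:H1→d9:-→d10:-→d11:-→d12:H0→d13:-→d14:-→d15:-→d16:H0→d17:-→d18:-→d19:-→d20:H2  best=H2
  + 114.0.0.0/8 (H3) depth=8
  + 114.159.84.0/24 (H3) depth=24
  del 114.144.0.0/12 (clear depth 12)
  + 114.159.84.128/25 (H3) depth=25
  + 240.0.0.0/4 (H0) depth=4
  ? 145.76.29.45  path d0:-→d1:-  best=no-route
  + 114.159.84.197/32 (H3) depth=32
  ? 241.26.217.5  path d0:-→d1:-→d2:-→d3:-→d4:H0→d5:-→d6:-→d7:-→d8:-→d9:-→d10:-→d11:-→d12:-→d13:-→d14:-→d15:-→d16:-→d17:-→d18:-→d19:-→d20:-→d21:-→d22:-→d23:-→d24:H3  best=H3
  ? 55.98.161.220  path d0:-→d1:-  best=no-route
  ? 240.13.69.45  path d0:-→d1:-→d2:-→d3:-→d4:H0→d5:-→d6:-→d7:-  best=H0
  del 240.0.0.0/4 (clear depth 4)
  + 114.159.64.0/19 (H2) depth=19
  + 114.159.84.192/28 (H0) depth=28
  + 114.0.0.0/8 (H1) depth=8
  + 114.159.84.128/25 (H2) depth=25
  + 241.26.208.0/20 (H2) depth=20
  + 114.0.0.0/8 (H3) depth=8
  + 0.0.0.0/0 (H0) depth=0
  ? 114.159.84.197  path d0:H0→d1:-→d2:-→d3:-→d4:-→d5:-→d6:-→d7:-→d8:H3→d9:-→d10:-→d11:-→d12:-→d13:-→d14:-→d15:-→d16:H0→d17:-→d18:-→d19:H2→d20:H2→d21:-→d22:-→d23:-→d24:H3→d25:H2→d26:-→d27:-→d28:H0→d29:-→d30:-→d31:-→d32:H3  best=H3

== LOOKUPS ==
["H0","H0","H0","H1","H2","H1","H1","no-route","H2","no-route","H3","no-route","H0","H3"]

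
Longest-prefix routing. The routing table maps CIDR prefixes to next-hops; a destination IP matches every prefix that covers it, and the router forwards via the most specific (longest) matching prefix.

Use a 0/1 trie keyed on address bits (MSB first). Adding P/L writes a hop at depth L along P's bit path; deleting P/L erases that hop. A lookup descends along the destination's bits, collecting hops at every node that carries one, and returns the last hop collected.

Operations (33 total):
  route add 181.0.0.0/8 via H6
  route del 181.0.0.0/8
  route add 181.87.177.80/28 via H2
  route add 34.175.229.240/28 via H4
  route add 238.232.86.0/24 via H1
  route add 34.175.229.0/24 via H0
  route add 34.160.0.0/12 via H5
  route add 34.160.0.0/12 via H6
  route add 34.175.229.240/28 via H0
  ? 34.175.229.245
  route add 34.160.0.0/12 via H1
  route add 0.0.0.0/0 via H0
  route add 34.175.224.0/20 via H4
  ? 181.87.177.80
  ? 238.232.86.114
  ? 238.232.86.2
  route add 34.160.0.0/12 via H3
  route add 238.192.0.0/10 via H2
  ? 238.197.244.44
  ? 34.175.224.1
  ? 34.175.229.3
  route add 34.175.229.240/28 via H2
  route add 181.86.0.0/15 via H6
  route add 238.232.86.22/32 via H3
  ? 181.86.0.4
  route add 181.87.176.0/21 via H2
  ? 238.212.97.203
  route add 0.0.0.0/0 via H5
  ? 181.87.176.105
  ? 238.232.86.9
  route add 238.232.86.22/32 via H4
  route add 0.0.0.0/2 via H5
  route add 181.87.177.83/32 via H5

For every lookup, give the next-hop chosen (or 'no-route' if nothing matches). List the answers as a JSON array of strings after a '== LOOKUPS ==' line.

Trace:
  + 181.0.0.0/8 (H6) depth=8
  del 181.0.0.0/8 (clear depth 8)
  + 181.87.177.80/28 (H2) depth=28
  + 34.175.229.240/28 (H4) depth=28
  + 238.232.86.0/24 (H1) depth=24
  + 34.175.229.0/24 (H0) depth=24
  + 34.160.0.0/12 (H5) depth=12
  + 34.160.0.0/12 (H6) depth=12
  + 34.175.229.240/28 (H0) depth=28
  lookup 34.175.229.245: bits 0010001010101111111001011111 walk d0:-→d1:-→d2:-→d3:-→d4:-→d5:-→d6:-→d7:-→d8:-→d9:-→d10:-→d11:-→d12:H6→d13:-→d14:-→d15:-→d16:-→d17:-→d18:-→d19:-→d20:-→d21:-→d22:-→d23:-→d24:H0→d25:-→d26:-→d27:-→d28:H0 -> H0
  + 34.160.0.0/12 (H1) depth=12
  + 0.0.0.0/0 (H0) depth=0
  + 34.175.224.0/20 (H4) depth=20
  lookup 181.87.177.80: bits 1011010101010111101100010101 walk d0:H0→d1:-→d2:-→d3:-→d4:-→d5:-→d6:-→d7:-→d8:-→d9:-→d10:-→d11:-→d12:-→d13:-→d14:-→d15:-→d16:-→d17:-→d18:-→d19:-→d20:-→d21:-→d22:-→d23:-→d24:-→d25:-→d26:-→d27:-→d28:H2 -> H2
  lookup 238.232.86.114: bits 111011101110100001010110 walk d0:H0→d1:-→d2:-→d3:-→d4:-→d5:-→d6:-→d7:-→d8:-→d9:-→d10:-→d11:-→d12:-→d13:-→d14:-→d15:-→d16:-→d17:-→d18:-→d19:-→d20:-→d21:-→d22:-→d23:-→d24:H1 -> H1
  lookup 238.232.86.2: bits 111011101110100001010110 walk d0:H0→d1:-→d2:-→d3:-→d4:-→d5:-→d6:-→d7:-→d8:-→d9:-→d10:-→d11:-→d12:-→d13:-→d14:-→d15:-→d16:-→d17:-→d18:-→d19:-→d20:-→d21:-→d22:-→d23:-→d24:H1 -> H1
  + 34.160.0.0/12 (H3) depth=12
  + 238.192.0.0/10 (H2) depth=10
  lookup 238.197.244.44: bits 1110111011 walk d0:H0→d1:-→d2:-→d3:-→d4:-→d5:-→d6:-→d7:-→d8:-→d9:-→d10:H2 -> H2
  lookup 34.175.224.1: bits 001000101010111111100 walk d0:H0→d1:-→d2:-→d3:-→d4:-→d5:-→d6:-→d7:-→d8:-→d9:-→d10:-→d11:-→d12:H3→d13:-→d14:-→d15:-→d16:-→d17:-→d18:-→d19:-→d20:H4→d21:- -> H4
  lookup 34.175.229.3: bits 001000101010111111100101 walk d0:H0→d1:-→d2:-→d3:-→d4:-→d5:-→d6:-→d7:-→d8:-→d9:-→d10:-→d11:-→d12:H3→d13:-→d14:-→d15:-→d16:-→d17:-→d18:-→d19:-→d20:H4→d21:-→d22:-→d23:-→d24:H0 -> H0
  + 34.175.229.240/28 (H2) depth=28
  + 181.86.0.0/15 (H6) depth=15
  + 238.232.86.22/32 (H3) depth=32
  lookup 181.86.0.4: bits 101101010101011 walk d0:H0→d1:-→d2:-→d3:-→d4:-→d5:-→d6:-→d7:-→d8:-→d9:-→d10:-→d11:-→d12:-→d13:-→d14:-→d15:H6 -> H6
  + 181.87.176.0/21 (H2) depth=21
  lookup 238.212.97.203: bits 1110111011 walk d0:H0→d1:-→d2:-→d3:-→d4:-→d5:-→d6:-→d7:-→d8:-→d9:-→d10:H2 -> H2
  + 0.0.0.0/0 (H5) depth=0
  lookup 181.87.176.105: bits 10110101010101111011000 walk d0:H5→d1:-→d2:-→d3:-→d4:-→d5:-→d6:-→d7:-→d8:-→d9:-→d10:-→d11:-→d12:-→d13:-→d14:-→d15:H6→d16:-→d17:-→d18:-→d19:-→d20:-→d21:H2→d22:-→d23:- -> H2
  lookup 238.232.86.9: bits 111011101110100001010110000 walk d0:H5→d1:-→d2:-→d3:-→d4:-→d5:-→d6:-→d7:-→d8:-→d9:-→d10:H2→d11:-→d12:-→d13:-→d14:-→d15:-→d16:-→d17:-→d18:-→d19:-→d20:-→d21:-→d22:-→d23:-→d24:H1→d25:-→d26:-→d27:- -> H1
  + 238.232.86.22/32 (H4) depth=32
  + 0.0.0.0/2 (H5) depth=2
  + 181.87.177.83/32 (H5) depth=32

== LOOKUPS ==
["H0","H2","H1","H1","H2","H4","H0","H6","H2","H2","H1"]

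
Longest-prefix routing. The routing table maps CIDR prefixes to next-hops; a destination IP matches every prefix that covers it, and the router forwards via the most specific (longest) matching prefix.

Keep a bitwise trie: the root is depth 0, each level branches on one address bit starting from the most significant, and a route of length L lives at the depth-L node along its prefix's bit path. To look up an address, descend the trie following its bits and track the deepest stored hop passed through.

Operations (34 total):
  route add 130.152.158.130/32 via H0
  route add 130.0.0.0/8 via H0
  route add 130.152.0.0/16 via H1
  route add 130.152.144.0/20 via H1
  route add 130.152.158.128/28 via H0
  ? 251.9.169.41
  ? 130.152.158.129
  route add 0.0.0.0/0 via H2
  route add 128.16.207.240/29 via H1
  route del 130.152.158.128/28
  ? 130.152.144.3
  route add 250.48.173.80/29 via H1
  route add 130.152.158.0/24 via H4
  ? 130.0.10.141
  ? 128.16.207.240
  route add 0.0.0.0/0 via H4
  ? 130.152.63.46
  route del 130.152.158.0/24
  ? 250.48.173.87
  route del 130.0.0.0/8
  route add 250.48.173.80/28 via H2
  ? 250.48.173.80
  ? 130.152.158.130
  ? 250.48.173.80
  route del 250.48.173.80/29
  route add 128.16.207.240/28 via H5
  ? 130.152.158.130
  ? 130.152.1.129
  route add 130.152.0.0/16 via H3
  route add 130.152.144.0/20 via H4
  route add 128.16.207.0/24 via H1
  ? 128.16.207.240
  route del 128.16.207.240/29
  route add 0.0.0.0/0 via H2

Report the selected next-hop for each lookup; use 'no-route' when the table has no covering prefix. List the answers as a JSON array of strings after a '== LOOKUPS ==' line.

Process each operation:
  add 130.152.158.130/32 -> H0 at depth 32
  add 130.0.0.0/8 -> H0 at depth 8
  add 130.152.0.0/16 -> H1 at depth 16
  add 130.152.144.0/20 -> H1 at depth 20
  add 130.152.158.128/28 -> H0 at depth 28
  Q 251.9.169.41: descend 1 ; hops seen [∅] ; pick no-route
  Q 130.152.158.129: descend 100000101001100010011110100000 ; hops seen [H0,H1,H1,H0] ; pick H0
  add 0.0.0.0/0 -> H2 at depth 0
  add 128.16.207.240/29 -> H1 at depth 29
  - 130.152.158.128/28 clear@28
  Q 130.152.144.3: descend 10000010100110001001 ; hops seen [H2,H0,H1,H1] ; pick H1
  add 250.48.173.80/29 -> H1 at depth 29
  add 130.152.158.0/24 -> H4 at depth 24
  Q 130.0.10.141: descend 10000010 ; hops seen [H2,H0] ; pick H0
  Q 128.16.207.240: descend 10000000000100001100111111110 ; hops seen [H2,H1] ; pick H1
  add 0.0.0.0/0 -> H4 at depth 0
  Q 130.152.63.46: descend 1000001010011000 ; hops seen [H4,H0,H1] ; pick H1
  - 130.152.158.0/24 clear@24
  Q 250.48.173.87: descend 11111010001100001010110101010 ; hops seen [H4,H1] ; pick H1
  - 130.0.0.0/8 clear@8
  add 250.48.173.80/28 -> H2 at depth 28
  Q 250.48.173.80: descend 11111010001100001010110101010 ; hops seen [H4,H2,H1] ; pick H1
  Q 130.152.158.130: descend 10000010100110001001111010000010 ; hops seen [H4,H1,H1,H0] ; pick H0
  Q 250.48.173.80: descend 11111010001100001010110101010 ; hops seen [H4,H2,H1] ; pick H1
  - 250.48.173.80/29 clear@29
  add 128.16.207.240/28 -> H5 at depth 28
  Q 130.152.158.130: descend 10000010100110001001111010000010 ; hops seen [H4,H1,H1,H0] ; pick H0
  Q 130.152.1.129: descend 1000001010011000 ; hops seen [H4,H1] ; pick H1
  add 130.152.0.0/16 -> H3 at depth 16
  add 130.152.144.0/20 -> H4 at depth 20
  add 128.16.207.0/24 -> H1 at depth 24
  Q 128.16.207.240: descend 10000000000100001100111111110 ; hops seen [H4,H1,H5,H1] ; pick H1
  - 128.16.207.240/29 clear@29
  add 0.0.0.0/0 -> H2 at depth 0

== LOOKUPS ==
["no-route","H0","H1","H0","H1","H1","H1","H1","H0","H1","H0","H1","H1"]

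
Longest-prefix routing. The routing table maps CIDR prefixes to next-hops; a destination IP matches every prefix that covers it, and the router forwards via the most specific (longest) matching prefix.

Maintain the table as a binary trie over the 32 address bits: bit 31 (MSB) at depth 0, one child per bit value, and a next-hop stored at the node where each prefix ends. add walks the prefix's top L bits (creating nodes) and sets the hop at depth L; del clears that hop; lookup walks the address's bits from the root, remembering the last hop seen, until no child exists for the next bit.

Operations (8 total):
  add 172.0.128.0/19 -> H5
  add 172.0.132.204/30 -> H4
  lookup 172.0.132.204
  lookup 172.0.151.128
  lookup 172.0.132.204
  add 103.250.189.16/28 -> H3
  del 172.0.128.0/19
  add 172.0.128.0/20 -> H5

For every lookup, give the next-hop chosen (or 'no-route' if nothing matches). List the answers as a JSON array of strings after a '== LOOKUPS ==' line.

Apply in order:
  add 172.0.128.0/19 -> H5 at depth 19
  add 172.0.132.204/30 -> H4 at depth 30
  Q 172.0.132.204: descend 101011000000000010000100110011 ; hops seen [H5,H4] ; pick H4
  Q 172.0.151.128: descend 1010110000000000100 ; hops seen [H5] ; pick H5
  Q 172.0.132.204: descend 101011000000000010000100110011 ; hops seen [H5,H4] ; pick H4
  add 103.250.189.16/28 -> H3 at depth 28
  - 172.0.128.0/19 clear@19
  add 172.0.128.0/20 -> H5 at depth 20

== LOOKUPS ==
["H4","H5","H4"]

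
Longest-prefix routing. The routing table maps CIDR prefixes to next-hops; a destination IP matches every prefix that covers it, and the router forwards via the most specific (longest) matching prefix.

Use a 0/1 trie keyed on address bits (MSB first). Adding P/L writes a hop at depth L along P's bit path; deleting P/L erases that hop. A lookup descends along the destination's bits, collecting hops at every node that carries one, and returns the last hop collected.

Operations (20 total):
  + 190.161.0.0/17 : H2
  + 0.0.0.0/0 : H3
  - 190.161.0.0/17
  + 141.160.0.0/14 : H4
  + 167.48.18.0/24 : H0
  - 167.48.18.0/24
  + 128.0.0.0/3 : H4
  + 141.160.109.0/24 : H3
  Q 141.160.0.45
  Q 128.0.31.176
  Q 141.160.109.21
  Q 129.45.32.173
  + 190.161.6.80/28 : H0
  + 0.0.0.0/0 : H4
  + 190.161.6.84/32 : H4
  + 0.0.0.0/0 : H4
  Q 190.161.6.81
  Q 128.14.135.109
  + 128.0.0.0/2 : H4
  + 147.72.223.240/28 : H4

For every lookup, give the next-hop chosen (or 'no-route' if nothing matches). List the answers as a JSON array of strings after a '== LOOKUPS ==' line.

Trace:
  add 190.161.0.0/17 -> H2 at depth 17
  add 0.0.0.0/0 -> H3 at depth 0
  - 190.161.0.0/17 clear@17
  add 141.160.0.0/14 -> H4 at depth 14
  add 167.48.18.0/24 -> H0 at depth 24
  - 167.48.18.0/24 clear@24
  add 128.0.0.0/3 -> H4 at depth 3
  add 141.160.109.0/24 -> H3 at depth 24
  ? 141.160.0.45  path d0:H3→d1:-→d2:-→d3:H4→d4:-→d5:-→d6:-→d7:-→d8:-→d9:-→d10:-→d11:-→d12:-→d13:-→d14:H4→d15:-→d16:-→d17:-  best=H4
  ? 128.0.31.176  path d0:H3→d1:-→d2:-→d3:H4→d4:-  best=H4
  ? 141.160.109.21  path d0:H3→d1:-→d2:-→d3:H4→d4:-→d5:-→d6:-→d7:-→d8:-→d9:-→d10:-→d11:-→d12:-→d13:-→d14:H4→d15:-→d16:-→d17:-→d18:-→d19:-→d20:-→d21:-→d22:-→d23:-→d24:H3  best=H3
  ? 129.45.32.173  path d0:H3→d1:-→d2:-→d3:H4→d4:-  best=H4
  add 190.161.6.80/28 -> H0 at depth 28
  add 0.0.0.0/0 -> H4 at depth 0
  add 190.161.6.84/32 -> H4 at depth 32
  add 0.0.0.0/0 -> H4 at depth 0
  ? 190.161.6.81  path d0:H4→d1:-→d2:-→d3:-→d4:-→d5:-→d6:-→d7:-→d8:-→d9:-→d10:-→d11:-→d12:-→d13:-→d14:-→d15:-→d16:-→d17:-→d18:-→d19:-→d20:-→d21:-→d22:-→d23:-→d24:-→d25:-→d26:-→d27:-→d28:H0→d29:-  best=H0
  ? 128.14.135.109  path d0:H4→d1:-→d2:-→d3:H4→d4:-  best=H4
  add 128.0.0.0/2 -> H4 at depth 2
  add 147.72.223.240/28 -> H4 at depth 28

== LOOKUPS ==
["H4","H4","H3","H4","H0","H4"]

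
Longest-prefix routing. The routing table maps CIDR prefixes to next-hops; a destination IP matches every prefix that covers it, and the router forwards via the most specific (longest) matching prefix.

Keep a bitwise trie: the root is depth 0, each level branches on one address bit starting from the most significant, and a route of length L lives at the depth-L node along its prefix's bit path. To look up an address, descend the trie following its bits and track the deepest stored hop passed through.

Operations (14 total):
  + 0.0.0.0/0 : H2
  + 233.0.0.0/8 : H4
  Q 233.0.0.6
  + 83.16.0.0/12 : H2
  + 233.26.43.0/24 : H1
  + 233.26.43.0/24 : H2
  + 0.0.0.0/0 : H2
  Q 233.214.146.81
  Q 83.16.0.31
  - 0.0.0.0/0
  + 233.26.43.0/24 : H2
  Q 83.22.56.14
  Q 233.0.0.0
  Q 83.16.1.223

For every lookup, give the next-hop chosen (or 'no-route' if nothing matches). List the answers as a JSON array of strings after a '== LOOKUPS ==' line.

Process each operation:
  add 0.0.0.0/0 -> H2 at depth 0
  add 233.0.0.0/8 -> H4 at depth 8
  ? 233.0.0.6  path d0:H2→d1:-→d2:-→d3:-→d4:-→d5:-→d6:-→d7:-→d8:H4  best=H4
  add 83.16.0.0/12 -> H2 at depth 12
  add 233.26.43.0/24 -> H1 at depth 24
  add 233.26.43.0/24 -> H2 at depth 24
  add 0.0.0.0/0 -> H2 at depth 0
  ? 233.214.146.81  path d0:H2→d1:-→d2:-→d3:-→d4:-→d5:-→d6:-→d7:-→d8:H4  best=H4
  ? 83.16.0.31  path d0:H2→d1:-→d2:-→d3:-→d4:-→d5:-→d6:-→d7:-→d8:-→d9:-→d10:-→d11:-→d12:H2  best=H2
  - 0.0.0.0/0 clear@0
  add 233.26.43.0/24 -> H2 at depth 24
  ? 83.22.56.14  path d0:-→d1:-→d2:-→d3:-→d4:-→d5:-→d6:-→d7:-→d8:-→d9:-→d10:-→d11:-→d12:H2  best=H2
  ? 233.0.0.0  path d0:-→d1:-→d2:-→d3:-→d4:-→d5:-→d6:-→d7:-→d8:H4→d9:-→d10:-→d11:-  best=H4
  ? 83.16.1.223  path d0:-→d1:-→d2:-→d3:-→d4:-→d5:-→d6:-→d7:-→d8:-→d9:-→d10:-→d11:-→d12:H2  best=H2

== LOOKUPS ==
["H4","H4","H2","H2","H4","H2"]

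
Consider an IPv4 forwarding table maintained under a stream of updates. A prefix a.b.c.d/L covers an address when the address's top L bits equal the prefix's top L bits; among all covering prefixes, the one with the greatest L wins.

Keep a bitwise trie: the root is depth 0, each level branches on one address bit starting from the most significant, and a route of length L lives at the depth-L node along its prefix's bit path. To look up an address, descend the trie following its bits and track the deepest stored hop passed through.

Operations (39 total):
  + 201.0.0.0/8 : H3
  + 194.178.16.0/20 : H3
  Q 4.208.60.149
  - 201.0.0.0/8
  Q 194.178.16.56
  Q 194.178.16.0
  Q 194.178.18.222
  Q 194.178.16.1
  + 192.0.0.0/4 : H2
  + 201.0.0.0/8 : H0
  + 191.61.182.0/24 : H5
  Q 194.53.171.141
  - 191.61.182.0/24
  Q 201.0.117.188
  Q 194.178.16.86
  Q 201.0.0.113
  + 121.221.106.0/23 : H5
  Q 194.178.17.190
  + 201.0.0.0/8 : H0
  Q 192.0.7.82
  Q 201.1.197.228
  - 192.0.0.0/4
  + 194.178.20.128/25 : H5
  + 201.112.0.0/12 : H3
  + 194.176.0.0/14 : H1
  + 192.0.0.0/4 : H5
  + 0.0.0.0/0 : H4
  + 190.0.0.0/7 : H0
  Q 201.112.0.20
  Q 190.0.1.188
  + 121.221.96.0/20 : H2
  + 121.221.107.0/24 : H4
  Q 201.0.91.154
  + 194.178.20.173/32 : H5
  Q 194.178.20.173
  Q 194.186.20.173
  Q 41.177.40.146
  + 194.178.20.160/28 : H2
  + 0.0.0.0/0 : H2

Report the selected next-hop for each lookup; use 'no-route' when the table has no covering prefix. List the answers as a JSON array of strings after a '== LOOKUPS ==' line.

Apply in order:
  + 201.0.0.0/8 (H3) depth=8
  + 194.178.16.0/20 (H3) depth=20
  ? 4.208.60.149  path d0:-  best=no-route
  del 201.0.0.0/8 (clear depth 8)
  ? 194.178.16.56  path d0:-→d1:-→d2:-→d3:-→d4:-→d5:-→d6:-→d7:-→d8:-→d9:-→d10:-→d11:-→d12:-→d13:-→d14:-→d15:-→d16:-→d17:-→d18:-→d19:-→d20:H3  best=H3
  ? 194.178.16.0  path d0:-→d1:-→d2:-→d3:-→d4:-→d5:-→d6:-→d7:-→d8:-→d9:-→d10:-→d11:-→d12:-→d13:-→d14:-→d15:-→d16:-→d17:-→d18:-→d19:-→d20:H3  best=H3
  ? 194.178.18.222  path d0:-→d1:-→d2:-→d3:-→d4:-→d5:-→d6:-→d7:-→d8:-→d9:-→d10:-→d11:-→d12:-→d13:-→d14:-→d15:-→d16:-→d17:-→d18:-→d19:-→d20:H3  best=H3
  ? 194.178.16.1  path d0:-→d1:-→d2:-→d3:-→d4:-→d5:-→d6:-→d7:-→d8:-→d9:-→d10:-→d11:-→d12:-→d13:-→d14:-→d15:-→d16:-→d17:-→d18:-→d19:-→d20:H3  best=H3
  + 192.0.0.0/4 (H2) depth=4
  + 201.0.0.0/8 (H0) depth=8
  + 191.61.182.0/24 (H5) depth=24
  ? 194.53.171.141  path d0:-→d1:-→d2:-→d3:-→d4:H2→d5:-→d6:-→d7:-→d8:-  best=H2
  del 191.61.182.0/24 (clear depth 24)
  ? 201.0.117.188  path d0:-→d1:-→d2:-→d3:-→d4:H2→d5:-→d6:-→d7:-→d8:H0  best=H0
  ? 194.178.16.86  path d0:-→d1:-→d2:-→d3:-→d4:H2→d5:-→d6:-→d7:-→d8:-→d9:-→d10:-→d11:-→d12:-→d13:-→d14:-→d15:-→d16:-→d17:-→d18:-→d19:-→d20:H3  best=H3
  ? 201.0.0.113  path d0:-→d1:-→d2:-→d3:-→d4:H2→d5:-→d6:-→d7:-→d8:H0  best=H0
  + 121.221.106.0/23 (H5) depth=23
  ? 194.178.17.190  path d0:-→d1:-→d2:-→d3:-→d4:H2→d5:-→d6:-→d7:-→d8:-→d9:-→d10:-→d11:-→d12:-→d13:-→d14:-→d15:-→d16:-→d17:-→d18:-→d19:-→d20:H3  best=H3
  + 201.0.0.0/8 (H0) depth=8
  ? 192.0.7.82  path d0:-→d1:-→d2:-→d3:-→d4:H2→d5:-→d6:-  best=H2
  ? 201.1.197.228  path d0:-→d1:-→d2:-→d3:-→d4:H2→d5:-→d6:-→d7:-→d8:H0  best=H0
  del 192.0.0.0/4 (clear depth 4)
  + 194.178.20.128/25 (H5) depth=25
  + 201.112.0.0/12 (H3) depth=12
  + 194.176.0.0/14 (H1) depth=14
  + 192.0.0.0/4 (H5) depth=4
  + 0.0.0.0/0 (H4) depth=0
  + 190.0.0.0/7 (H0) depth=7
  ? 201.112.0.20  path d0:H4→d1:-→d2:-→d3:-→d4:H5→d5:-→d6:-→d7:-→d8:H0→d9:-→d10:-→d11:-→d12:H3  best=H3
  ? 190.0.1.188  path d0:H4→d1:-→d2:-→d3:-→d4:-→d5:-→d6:-→d7:H0  best=H0
  + 121.221.96.0/20 (H2) depth=20
  + 121.221.107.0/24 (H4) depth=24
  ? 201.0.91.154  path d0:H4→d1:-→d2:-→d3:-→d4:H5→d5:-→d6:-→d7:-→d8:H0→d9:-  best=H0
  + 194.178.20.173/32 (H5) depth=32
  ? 194.178.20.173  path d0:H4→d1:-→d2:-→d3:-→d4:H5→d5:-→d6:-→d7:-→d8:-→d9:-→d10:-→d11:-→d12:-→d13:-→d14:H1→d15:-→d16:-→d17:-→d18:-→d19:-→d20:H3→d21:-→d22:-→d23:-→d24:-→d25:H5→d26:-→d27:-→d28:-→d29:-→d30:-→d31:-→d32:H5  best=H5
  ? 194.186.20.173  path d0:H4→d1:-→d2:-→d3:-→d4:H5→d5:-→d6:-→d7:-→d8:-→d9:-→d10:-→d11:-→d12:-  best=H5
  ? 41.177.40.146  path d0:H4→d1:-  best=H4
  + 194.178.20.160/28 (H2) depth=28
  + 0.0.0.0/0 (H2) depth=0

== LOOKUPS ==
["no-route","H3","H3","H3","H3","H2","H0","H3","H0","H3","H2","H0","H3","H0","H0","H5","H5","H4"]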